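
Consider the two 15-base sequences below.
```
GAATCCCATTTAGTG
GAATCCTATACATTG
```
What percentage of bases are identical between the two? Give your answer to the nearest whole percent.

73%

Mismatches at positions 7, 10, 11, 13 (1-based): 4 of 15.
Identical positions: 11/15 = 73.33% → 73%.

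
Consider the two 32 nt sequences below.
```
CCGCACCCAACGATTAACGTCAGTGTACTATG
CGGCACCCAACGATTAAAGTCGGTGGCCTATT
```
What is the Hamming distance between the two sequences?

6

Comparing position by position, 6 bases differ: 2 (C/G), 18 (C/A), 22 (A/G), 26 (T/G), 27 (A/C), 32 (G/T).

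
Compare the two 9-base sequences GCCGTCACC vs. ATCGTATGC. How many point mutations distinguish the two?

5

The sequences differ at positions 1, 2, 6, 7, 8 (1-based) — 5 in total.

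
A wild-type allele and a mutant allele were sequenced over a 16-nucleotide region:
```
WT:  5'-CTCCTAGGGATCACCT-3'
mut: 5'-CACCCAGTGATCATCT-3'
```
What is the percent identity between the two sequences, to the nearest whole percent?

75%

Mismatches at positions 2, 5, 8, 14 (1-based): 4 of 16.
Identical positions: 12/16 = 75% → 75%.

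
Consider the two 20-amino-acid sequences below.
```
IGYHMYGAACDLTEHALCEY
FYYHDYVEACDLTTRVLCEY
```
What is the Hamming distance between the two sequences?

8

Comparing position by position, 8 residues differ: 1 (I/F), 2 (G/Y), 5 (M/D), 7 (G/V), 8 (A/E), 14 (E/T), 15 (H/R), 16 (A/V).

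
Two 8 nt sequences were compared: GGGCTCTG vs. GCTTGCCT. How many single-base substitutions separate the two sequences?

Mismatches (1-based): base 2: G→C; base 3: G→T; base 4: C→T; base 5: T→G; base 7: T→C; base 8: G→T.

6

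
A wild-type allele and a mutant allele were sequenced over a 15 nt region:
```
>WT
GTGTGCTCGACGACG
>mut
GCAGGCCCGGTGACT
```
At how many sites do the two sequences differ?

7

The sequences differ at sites 2, 3, 4, 7, 10, 11, 15 (1-based) — 7 in total.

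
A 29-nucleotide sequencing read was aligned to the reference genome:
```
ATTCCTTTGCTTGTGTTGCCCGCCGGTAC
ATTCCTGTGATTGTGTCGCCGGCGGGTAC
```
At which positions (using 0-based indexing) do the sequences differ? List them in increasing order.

Scanning 0-based: 6: T/G; 9: C/A; 16: T/C; 20: C/G; 23: C/G.

6, 9, 16, 20, 23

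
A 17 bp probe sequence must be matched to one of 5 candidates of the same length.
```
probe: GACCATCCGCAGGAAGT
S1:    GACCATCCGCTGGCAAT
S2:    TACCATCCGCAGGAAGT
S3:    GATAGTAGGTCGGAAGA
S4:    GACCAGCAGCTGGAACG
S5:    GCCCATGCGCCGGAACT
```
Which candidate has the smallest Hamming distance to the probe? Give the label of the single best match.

Hamming distances to probe — S1: 3; S2: 1; S3: 8; S4: 5; S5: 4.
Smallest is S2 with 1 mismatch.

S2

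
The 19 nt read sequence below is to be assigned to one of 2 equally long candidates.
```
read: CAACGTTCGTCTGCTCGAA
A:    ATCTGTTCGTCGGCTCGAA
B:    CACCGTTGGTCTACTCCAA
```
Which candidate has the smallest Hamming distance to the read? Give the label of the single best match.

A differs at 5 bases; B differs at 4 bases. The closest is B.

B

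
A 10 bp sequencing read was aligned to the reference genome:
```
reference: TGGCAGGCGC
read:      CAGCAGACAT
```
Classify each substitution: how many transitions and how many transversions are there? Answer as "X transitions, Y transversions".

Mismatches (1-based):
base 1: T→C (pyrimidine→pyrimidine, transition)
base 2: G→A (purine→purine, transition)
base 7: G→A (purine→purine, transition)
base 9: G→A (purine→purine, transition)
base 10: C→T (pyrimidine→pyrimidine, transition)

5 transitions, 0 transversions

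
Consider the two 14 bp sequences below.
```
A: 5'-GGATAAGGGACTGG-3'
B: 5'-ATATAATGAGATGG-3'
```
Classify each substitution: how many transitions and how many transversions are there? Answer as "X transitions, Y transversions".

3 transitions, 3 transversions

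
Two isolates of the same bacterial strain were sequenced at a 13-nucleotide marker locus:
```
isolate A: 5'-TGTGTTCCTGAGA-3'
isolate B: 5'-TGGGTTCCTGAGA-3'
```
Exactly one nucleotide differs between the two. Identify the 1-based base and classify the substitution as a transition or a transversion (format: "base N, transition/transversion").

base 3, transversion

Base 3 changes T→G. T is a pyrimidine and G is a purine, so this is a transversion.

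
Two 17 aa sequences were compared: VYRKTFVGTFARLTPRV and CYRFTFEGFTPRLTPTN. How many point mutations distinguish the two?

8

Comparing position by position, 8 residues differ: 1 (V/C), 4 (K/F), 7 (V/E), 9 (T/F), 10 (F/T), 11 (A/P), 16 (R/T), 17 (V/N).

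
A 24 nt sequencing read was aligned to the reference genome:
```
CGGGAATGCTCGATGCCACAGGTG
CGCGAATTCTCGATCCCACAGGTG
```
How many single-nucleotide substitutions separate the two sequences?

3

Mismatches (1-based): base 3: G→C; base 8: G→T; base 15: G→C.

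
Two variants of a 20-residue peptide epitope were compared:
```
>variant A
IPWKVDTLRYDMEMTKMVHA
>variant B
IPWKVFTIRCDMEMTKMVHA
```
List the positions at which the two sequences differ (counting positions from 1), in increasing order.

6, 8, 10

Scanning 1-based: 6: D/F; 8: L/I; 10: Y/C.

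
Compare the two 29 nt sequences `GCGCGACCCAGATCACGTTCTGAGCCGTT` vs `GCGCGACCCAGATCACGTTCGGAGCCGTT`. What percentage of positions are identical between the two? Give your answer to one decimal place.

96.6%

1 position differs (21), so 28 of 29 match: 28/29 = 96.55%.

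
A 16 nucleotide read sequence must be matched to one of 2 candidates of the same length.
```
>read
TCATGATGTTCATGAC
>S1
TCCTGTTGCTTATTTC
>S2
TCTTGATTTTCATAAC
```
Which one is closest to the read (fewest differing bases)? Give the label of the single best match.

Hamming distances to read — S1: 6; S2: 3.
Smallest is S2 with 3 mismatches.

S2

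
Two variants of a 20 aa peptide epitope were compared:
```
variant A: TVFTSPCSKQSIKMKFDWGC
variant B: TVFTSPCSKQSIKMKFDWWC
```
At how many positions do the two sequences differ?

Mismatches (1-based): position 19: G→W.

1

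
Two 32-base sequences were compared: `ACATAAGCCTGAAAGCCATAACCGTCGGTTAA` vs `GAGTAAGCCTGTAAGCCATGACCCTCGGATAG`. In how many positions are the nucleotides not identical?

Comparing position by position, 8 positions differ: 1 (A/G), 2 (C/A), 3 (A/G), 12 (A/T), 20 (A/G), 24 (G/C), 29 (T/A), 32 (A/G).

8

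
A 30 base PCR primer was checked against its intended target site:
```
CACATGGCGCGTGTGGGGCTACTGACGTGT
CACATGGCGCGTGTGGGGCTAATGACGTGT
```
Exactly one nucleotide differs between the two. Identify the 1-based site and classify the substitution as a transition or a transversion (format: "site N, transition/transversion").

site 22, transversion

Site 22 changes C→A. C is a pyrimidine and A is a purine, so this is a transversion.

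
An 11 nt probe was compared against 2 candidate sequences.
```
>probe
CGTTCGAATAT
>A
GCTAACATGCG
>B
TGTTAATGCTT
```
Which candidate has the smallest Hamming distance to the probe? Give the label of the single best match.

Hamming distances to probe — A: 9; B: 7.
Smallest is B with 7 mismatches.

B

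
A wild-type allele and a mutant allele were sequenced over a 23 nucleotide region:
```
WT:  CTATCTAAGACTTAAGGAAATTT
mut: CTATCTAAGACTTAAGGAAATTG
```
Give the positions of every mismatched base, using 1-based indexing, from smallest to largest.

Differences at position 23 (T→G).

23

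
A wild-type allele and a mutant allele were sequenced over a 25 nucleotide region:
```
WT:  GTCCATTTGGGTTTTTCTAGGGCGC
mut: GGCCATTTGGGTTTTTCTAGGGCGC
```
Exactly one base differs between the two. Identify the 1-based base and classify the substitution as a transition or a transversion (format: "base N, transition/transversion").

Base 2 changes T→G. T is a pyrimidine and G is a purine, so this is a transversion.

base 2, transversion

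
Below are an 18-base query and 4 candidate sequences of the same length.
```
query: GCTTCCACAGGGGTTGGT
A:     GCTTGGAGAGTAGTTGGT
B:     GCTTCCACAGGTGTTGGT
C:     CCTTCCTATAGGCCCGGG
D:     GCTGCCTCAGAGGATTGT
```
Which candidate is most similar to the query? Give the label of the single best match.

B

A differs at 5 bases; B differs at 1 base; C differs at 9 bases; D differs at 5 bases. The closest is B.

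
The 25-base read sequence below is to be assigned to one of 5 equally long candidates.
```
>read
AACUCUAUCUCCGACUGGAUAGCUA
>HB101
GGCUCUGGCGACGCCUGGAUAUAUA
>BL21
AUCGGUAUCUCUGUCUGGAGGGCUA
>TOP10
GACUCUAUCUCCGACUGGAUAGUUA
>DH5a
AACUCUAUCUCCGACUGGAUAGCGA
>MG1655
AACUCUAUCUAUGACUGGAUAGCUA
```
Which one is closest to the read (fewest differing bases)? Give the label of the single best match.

DH5a

HB101 differs at 9 bases; BL21 differs at 7 bases; TOP10 differs at 2 bases; DH5a differs at 1 base; MG1655 differs at 2 bases. The closest is DH5a.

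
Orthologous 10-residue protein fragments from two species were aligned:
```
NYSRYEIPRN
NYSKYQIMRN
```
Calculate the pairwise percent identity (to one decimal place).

Mismatches at positions 4, 6, 8 (1-based): 3 of 10.
Identical positions: 7/10 = 70% → 70.0%.

70.0%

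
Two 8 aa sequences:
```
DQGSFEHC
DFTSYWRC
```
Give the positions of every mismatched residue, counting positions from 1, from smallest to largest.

Scanning 1-based: 2: Q/F; 3: G/T; 5: F/Y; 6: E/W; 7: H/R.

2, 3, 5, 6, 7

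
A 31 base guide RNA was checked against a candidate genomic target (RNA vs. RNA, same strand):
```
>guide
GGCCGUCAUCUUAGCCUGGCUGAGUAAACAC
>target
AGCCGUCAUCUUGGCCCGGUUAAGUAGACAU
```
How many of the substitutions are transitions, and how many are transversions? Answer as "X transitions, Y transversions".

Mismatches (1-based):
base 1: G→A (purine→purine, transition)
base 13: A→G (purine→purine, transition)
base 17: U→C (pyrimidine→pyrimidine, transition)
base 20: C→U (pyrimidine→pyrimidine, transition)
base 22: G→A (purine→purine, transition)
base 27: A→G (purine→purine, transition)
base 31: C→U (pyrimidine→pyrimidine, transition)

7 transitions, 0 transversions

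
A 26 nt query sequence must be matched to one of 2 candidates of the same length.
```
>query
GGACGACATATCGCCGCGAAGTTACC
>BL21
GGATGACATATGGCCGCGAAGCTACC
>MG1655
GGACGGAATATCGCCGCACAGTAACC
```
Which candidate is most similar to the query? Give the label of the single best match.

BL21

Hamming distances to query — BL21: 3; MG1655: 5.
Smallest is BL21 with 3 mismatches.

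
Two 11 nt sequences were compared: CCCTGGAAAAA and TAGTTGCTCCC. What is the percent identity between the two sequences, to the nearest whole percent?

9 positions differ (1, 2, 3, 5, 7, 8, 9, 10, 11), so 2 of 11 match: 2/11 = 18.18%.

18%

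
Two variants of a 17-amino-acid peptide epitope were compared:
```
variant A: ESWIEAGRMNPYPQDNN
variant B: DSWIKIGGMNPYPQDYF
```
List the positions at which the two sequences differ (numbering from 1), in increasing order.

1, 5, 6, 8, 16, 17

Differences at position 1 (E→D), position 5 (E→K), position 6 (A→I), position 8 (R→G), position 16 (N→Y), position 17 (N→F).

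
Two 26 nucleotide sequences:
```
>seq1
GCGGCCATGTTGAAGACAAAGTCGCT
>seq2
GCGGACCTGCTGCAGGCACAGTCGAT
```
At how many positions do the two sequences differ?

7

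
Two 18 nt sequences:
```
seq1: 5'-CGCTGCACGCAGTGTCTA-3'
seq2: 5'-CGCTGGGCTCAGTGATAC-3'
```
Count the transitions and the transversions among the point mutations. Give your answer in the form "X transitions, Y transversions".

2 transitions, 5 transversions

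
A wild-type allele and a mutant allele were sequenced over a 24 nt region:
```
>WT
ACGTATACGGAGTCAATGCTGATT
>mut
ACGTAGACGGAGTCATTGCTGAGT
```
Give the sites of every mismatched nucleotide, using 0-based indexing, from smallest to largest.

5, 15, 22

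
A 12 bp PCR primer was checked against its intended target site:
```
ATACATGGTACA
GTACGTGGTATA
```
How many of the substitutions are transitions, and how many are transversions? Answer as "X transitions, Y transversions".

Transitions (purine↔purine or pyrimidine↔pyrimidine): 1 A→G, 5 A→G, 11 C→T.
Transversions (purine↔pyrimidine): none.

3 transitions, 0 transversions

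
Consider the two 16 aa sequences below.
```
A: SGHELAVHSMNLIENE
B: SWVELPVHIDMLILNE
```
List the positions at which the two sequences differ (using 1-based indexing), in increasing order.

2, 3, 6, 9, 10, 11, 14

Differences at position 2 (G→W), position 3 (H→V), position 6 (A→P), position 9 (S→I), position 10 (M→D), position 11 (N→M), position 14 (E→L).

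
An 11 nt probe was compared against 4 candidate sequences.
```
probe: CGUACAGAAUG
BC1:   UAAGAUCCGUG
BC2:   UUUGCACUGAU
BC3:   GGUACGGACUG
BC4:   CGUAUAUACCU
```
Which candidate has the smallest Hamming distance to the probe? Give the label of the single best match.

BC3

BC1 differs at 9 sites; BC2 differs at 8 sites; BC3 differs at 3 sites; BC4 differs at 5 sites. The closest is BC3.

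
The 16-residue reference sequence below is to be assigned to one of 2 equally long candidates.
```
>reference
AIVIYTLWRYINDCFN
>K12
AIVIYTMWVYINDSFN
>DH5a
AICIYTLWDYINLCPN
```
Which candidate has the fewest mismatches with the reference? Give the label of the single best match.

Hamming distances to reference — K12: 3; DH5a: 4.
Smallest is K12 with 3 mismatches.

K12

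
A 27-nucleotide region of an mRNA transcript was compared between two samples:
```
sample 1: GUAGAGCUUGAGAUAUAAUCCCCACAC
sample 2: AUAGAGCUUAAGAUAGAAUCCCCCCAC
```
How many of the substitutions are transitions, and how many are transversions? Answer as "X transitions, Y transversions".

Transitions (purine↔purine or pyrimidine↔pyrimidine): 1 G→A, 10 G→A.
Transversions (purine↔pyrimidine): 16 U→G, 24 A→C.

2 transitions, 2 transversions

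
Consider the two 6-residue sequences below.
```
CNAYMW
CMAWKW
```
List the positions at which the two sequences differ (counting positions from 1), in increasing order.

Scanning 1-based: 2: N/M; 4: Y/W; 5: M/K.

2, 4, 5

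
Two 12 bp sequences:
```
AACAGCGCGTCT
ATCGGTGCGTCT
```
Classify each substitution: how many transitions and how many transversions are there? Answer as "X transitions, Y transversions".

Mismatches (1-based):
base 2: A→T (purine→pyrimidine, transversion)
base 4: A→G (purine→purine, transition)
base 6: C→T (pyrimidine→pyrimidine, transition)

2 transitions, 1 transversion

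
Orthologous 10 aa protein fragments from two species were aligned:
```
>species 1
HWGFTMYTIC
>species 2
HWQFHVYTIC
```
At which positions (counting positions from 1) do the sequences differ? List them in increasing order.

Scanning 1-based: 3: G/Q; 5: T/H; 6: M/V.

3, 5, 6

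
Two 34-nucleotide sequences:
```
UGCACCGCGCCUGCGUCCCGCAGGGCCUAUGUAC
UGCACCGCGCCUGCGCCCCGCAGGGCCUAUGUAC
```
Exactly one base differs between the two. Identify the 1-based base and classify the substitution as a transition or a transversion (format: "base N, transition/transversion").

base 16, transition

Base 16 changes U→C. U is a pyrimidine and C is a pyrimidine, so this is a transition.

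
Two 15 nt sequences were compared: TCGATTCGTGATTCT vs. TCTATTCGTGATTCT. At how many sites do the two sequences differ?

Mismatches (1-based): site 3: G→T.

1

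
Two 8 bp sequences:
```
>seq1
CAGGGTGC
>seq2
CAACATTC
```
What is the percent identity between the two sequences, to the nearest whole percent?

Mismatches at positions 3, 4, 5, 7 (1-based): 4 of 8.
Identical positions: 4/8 = 50% → 50%.

50%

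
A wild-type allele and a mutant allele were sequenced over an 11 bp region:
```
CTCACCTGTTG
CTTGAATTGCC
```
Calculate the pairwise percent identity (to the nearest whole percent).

Mismatches at positions 3, 4, 5, 6, 8, 9, 10, 11 (1-based): 8 of 11.
Identical positions: 3/11 = 27.27% → 27%.

27%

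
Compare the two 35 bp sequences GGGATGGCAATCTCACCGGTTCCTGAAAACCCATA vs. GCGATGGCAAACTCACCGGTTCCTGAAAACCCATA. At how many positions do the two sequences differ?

2

The sequences differ at positions 2, 11 (1-based) — 2 in total.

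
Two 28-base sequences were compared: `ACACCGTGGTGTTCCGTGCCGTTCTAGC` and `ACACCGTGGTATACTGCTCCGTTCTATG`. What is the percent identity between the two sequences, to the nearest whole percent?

7 positions differ (11, 13, 15, 17, 18, 27, 28), so 21 of 28 match: 21/28 = 75%.

75%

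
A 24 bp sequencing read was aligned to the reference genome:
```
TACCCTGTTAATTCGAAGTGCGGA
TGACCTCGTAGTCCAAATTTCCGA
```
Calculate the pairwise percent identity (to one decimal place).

Mismatches at positions 2, 3, 7, 8, 11, 13, 15, 18, 20, 22 (1-based): 10 of 24.
Identical positions: 14/24 = 58.33% → 58.3%.

58.3%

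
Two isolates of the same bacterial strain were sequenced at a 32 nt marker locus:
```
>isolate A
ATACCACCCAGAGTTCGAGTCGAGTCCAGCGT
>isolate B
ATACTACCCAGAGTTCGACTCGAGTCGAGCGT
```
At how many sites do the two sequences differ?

3

Mismatches (1-based): site 5: C→T; site 19: G→C; site 27: C→G.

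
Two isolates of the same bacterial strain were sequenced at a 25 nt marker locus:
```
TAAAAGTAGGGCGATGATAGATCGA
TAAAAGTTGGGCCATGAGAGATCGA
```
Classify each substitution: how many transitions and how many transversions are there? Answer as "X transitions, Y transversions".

0 transitions, 3 transversions

Mismatches (1-based):
site 8: A→T (purine→pyrimidine, transversion)
site 13: G→C (purine→pyrimidine, transversion)
site 18: T→G (pyrimidine→purine, transversion)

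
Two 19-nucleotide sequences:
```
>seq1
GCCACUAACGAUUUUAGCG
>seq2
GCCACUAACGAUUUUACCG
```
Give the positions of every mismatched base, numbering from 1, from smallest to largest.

Differences at position 17 (G→C).

17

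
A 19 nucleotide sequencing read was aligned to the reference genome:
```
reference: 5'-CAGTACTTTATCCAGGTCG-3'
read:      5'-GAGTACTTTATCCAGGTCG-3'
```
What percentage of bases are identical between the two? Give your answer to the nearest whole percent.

95%

Mismatch at position 1 (1-based): 1 of 19.
Identical positions: 18/19 = 94.74% → 95%.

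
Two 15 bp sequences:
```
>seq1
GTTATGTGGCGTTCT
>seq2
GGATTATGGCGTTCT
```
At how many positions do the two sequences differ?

4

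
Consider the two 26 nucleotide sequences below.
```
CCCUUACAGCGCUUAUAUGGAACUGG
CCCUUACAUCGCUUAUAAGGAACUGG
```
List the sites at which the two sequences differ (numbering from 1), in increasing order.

9, 18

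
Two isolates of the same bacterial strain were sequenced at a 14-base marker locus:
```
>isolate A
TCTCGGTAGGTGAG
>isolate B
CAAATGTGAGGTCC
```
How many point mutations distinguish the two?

11

The sequences differ at sites 1, 2, 3, 4, 5, 8, 9, 11, 12, 13, 14 (1-based) — 11 in total.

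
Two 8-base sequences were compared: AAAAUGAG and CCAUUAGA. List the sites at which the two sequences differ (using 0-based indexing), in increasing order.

Scanning 0-based: 0: A/C; 1: A/C; 3: A/U; 5: G/A; 6: A/G; 7: G/A.

0, 1, 3, 5, 6, 7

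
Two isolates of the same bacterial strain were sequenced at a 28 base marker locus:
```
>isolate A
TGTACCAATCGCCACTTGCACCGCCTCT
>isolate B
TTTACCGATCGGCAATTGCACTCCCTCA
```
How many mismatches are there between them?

Comparing position by position, 7 positions differ: 2 (G/T), 7 (A/G), 12 (C/G), 15 (C/A), 22 (C/T), 23 (G/C), 28 (T/A).

7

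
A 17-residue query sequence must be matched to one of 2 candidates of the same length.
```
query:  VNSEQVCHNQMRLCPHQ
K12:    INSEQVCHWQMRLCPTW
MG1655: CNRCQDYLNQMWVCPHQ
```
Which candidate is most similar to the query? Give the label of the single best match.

K12

K12 differs at 4 residues; MG1655 differs at 8 residues. The closest is K12.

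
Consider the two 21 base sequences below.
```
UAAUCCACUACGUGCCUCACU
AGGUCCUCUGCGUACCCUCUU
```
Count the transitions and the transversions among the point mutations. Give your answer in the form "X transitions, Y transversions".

7 transitions, 3 transversions

Transitions (purine↔purine or pyrimidine↔pyrimidine): 2 A→G, 3 A→G, 10 A→G, 14 G→A, 17 U→C, 18 C→U, 20 C→U.
Transversions (purine↔pyrimidine): 1 U→A, 7 A→U, 19 A→C.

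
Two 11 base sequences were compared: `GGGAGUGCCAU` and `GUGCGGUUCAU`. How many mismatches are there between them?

Mismatches (1-based): base 2: G→U; base 4: A→C; base 6: U→G; base 7: G→U; base 8: C→U.

5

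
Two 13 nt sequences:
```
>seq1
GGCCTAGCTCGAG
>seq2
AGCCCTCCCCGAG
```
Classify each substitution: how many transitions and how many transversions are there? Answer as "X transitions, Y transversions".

3 transitions, 2 transversions

Transitions (purine↔purine or pyrimidine↔pyrimidine): 1 G→A, 5 T→C, 9 T→C.
Transversions (purine↔pyrimidine): 6 A→T, 7 G→C.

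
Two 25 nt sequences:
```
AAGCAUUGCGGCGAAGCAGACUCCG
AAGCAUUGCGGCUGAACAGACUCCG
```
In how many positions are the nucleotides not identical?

3

Comparing position by position, 3 positions differ: 13 (G/U), 14 (A/G), 16 (G/A).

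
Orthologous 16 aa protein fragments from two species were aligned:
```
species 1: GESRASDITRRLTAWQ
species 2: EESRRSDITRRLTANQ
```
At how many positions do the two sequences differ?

Comparing position by position, 3 positions differ: 1 (G/E), 5 (A/R), 15 (W/N).

3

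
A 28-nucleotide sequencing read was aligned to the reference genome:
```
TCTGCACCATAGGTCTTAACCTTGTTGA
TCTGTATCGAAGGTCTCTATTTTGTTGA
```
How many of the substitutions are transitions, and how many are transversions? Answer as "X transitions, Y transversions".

6 transitions, 2 transversions

Mismatches (1-based):
base 5: C→T (pyrimidine→pyrimidine, transition)
base 7: C→T (pyrimidine→pyrimidine, transition)
base 9: A→G (purine→purine, transition)
base 10: T→A (pyrimidine→purine, transversion)
base 17: T→C (pyrimidine→pyrimidine, transition)
base 18: A→T (purine→pyrimidine, transversion)
base 20: C→T (pyrimidine→pyrimidine, transition)
base 21: C→T (pyrimidine→pyrimidine, transition)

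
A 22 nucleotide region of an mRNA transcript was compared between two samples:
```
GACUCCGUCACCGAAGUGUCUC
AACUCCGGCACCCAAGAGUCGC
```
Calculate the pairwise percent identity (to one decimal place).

77.3%

5 positions differ (1, 8, 13, 17, 21), so 17 of 22 match: 17/22 = 77.27%.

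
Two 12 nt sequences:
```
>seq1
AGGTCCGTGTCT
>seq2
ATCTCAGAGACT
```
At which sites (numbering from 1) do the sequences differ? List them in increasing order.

2, 3, 6, 8, 10

Scanning 1-based: 2: G/T; 3: G/C; 6: C/A; 8: T/A; 10: T/A.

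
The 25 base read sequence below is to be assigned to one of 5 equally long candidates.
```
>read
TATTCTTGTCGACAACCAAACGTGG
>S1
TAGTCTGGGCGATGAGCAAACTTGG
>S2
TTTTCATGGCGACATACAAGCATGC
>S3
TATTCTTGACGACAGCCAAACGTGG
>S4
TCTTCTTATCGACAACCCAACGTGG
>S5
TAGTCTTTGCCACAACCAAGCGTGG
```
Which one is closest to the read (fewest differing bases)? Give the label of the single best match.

S3

Hamming distances to read — S1: 7; S2: 8; S3: 2; S4: 3; S5: 5.
Smallest is S3 with 2 mismatches.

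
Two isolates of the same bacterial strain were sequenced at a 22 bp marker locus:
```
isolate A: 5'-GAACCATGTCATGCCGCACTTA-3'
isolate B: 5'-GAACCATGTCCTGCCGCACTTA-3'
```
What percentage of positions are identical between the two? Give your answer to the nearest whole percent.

95%

Mismatch at position 11 (1-based): 1 of 22.
Identical positions: 21/22 = 95.45% → 95%.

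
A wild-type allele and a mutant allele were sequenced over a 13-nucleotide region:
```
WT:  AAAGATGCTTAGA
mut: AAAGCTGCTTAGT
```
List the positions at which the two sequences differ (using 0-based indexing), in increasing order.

4, 12

Scanning 0-based: 4: A/C; 12: A/T.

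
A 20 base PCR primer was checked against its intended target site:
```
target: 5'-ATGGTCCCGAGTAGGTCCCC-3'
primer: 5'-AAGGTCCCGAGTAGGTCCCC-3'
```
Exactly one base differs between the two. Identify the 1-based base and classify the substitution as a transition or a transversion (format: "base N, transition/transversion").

Base 2 changes T→A. T is a pyrimidine and A is a purine, so this is a transversion.

base 2, transversion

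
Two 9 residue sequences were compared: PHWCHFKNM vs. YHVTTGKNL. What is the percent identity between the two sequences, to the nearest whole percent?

33%

Mismatches at positions 1, 3, 4, 5, 6, 9 (1-based): 6 of 9.
Identical positions: 3/9 = 33.33% → 33%.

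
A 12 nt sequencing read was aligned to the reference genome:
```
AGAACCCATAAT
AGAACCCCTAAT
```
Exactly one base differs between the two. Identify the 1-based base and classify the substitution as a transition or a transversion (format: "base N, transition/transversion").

base 8, transversion

Base 8 changes A→C. A is a purine and C is a pyrimidine, so this is a transversion.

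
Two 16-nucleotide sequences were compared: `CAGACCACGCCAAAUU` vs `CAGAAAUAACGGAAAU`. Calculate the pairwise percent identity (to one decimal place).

50.0%

8 positions differ (5, 6, 7, 8, 9, 11, 12, 15), so 8 of 16 match: 8/16 = 50%.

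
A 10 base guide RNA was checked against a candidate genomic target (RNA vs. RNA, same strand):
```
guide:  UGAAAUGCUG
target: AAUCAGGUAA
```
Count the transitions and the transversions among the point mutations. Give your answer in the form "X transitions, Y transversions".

Transitions (purine↔purine or pyrimidine↔pyrimidine): 2 G→A, 8 C→U, 10 G→A.
Transversions (purine↔pyrimidine): 1 U→A, 3 A→U, 4 A→C, 6 U→G, 9 U→A.

3 transitions, 5 transversions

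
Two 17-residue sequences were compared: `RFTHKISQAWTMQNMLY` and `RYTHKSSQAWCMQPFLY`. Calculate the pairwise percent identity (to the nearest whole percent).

71%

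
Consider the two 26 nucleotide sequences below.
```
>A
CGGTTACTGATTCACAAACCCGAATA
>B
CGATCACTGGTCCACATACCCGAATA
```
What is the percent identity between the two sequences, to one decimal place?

80.8%

Mismatches at positions 3, 5, 10, 12, 17 (1-based): 5 of 26.
Identical positions: 21/26 = 80.77% → 80.8%.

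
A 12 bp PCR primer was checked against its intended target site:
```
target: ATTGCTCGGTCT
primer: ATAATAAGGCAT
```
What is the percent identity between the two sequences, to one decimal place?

41.7%

Mismatches at positions 3, 4, 5, 6, 7, 10, 11 (1-based): 7 of 12.
Identical positions: 5/12 = 41.67% → 41.7%.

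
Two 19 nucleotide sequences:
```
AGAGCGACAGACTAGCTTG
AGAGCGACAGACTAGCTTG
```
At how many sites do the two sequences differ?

0

No positions differ; the sequences are identical.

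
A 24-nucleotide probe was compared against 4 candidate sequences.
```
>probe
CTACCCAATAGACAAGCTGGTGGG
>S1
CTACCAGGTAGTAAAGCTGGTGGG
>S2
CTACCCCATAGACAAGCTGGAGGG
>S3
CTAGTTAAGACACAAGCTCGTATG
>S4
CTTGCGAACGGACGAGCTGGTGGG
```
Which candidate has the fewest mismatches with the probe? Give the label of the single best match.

S2

Hamming distances to probe — S1: 5; S2: 2; S3: 8; S4: 6.
Smallest is S2 with 2 mismatches.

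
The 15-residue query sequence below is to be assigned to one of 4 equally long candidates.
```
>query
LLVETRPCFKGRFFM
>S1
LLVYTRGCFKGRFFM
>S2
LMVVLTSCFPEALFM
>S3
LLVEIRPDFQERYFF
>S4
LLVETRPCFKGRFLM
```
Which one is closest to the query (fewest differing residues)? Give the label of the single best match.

S1 differs at 2 residues; S2 differs at 9 residues; S3 differs at 6 residues; S4 differs at 1 residue. The closest is S4.

S4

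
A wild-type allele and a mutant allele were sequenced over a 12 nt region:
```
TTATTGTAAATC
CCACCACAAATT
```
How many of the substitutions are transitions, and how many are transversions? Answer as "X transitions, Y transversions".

Transitions (purine↔purine or pyrimidine↔pyrimidine): 1 T→C, 2 T→C, 4 T→C, 5 T→C, 6 G→A, 7 T→C, 12 C→T.
Transversions (purine↔pyrimidine): none.

7 transitions, 0 transversions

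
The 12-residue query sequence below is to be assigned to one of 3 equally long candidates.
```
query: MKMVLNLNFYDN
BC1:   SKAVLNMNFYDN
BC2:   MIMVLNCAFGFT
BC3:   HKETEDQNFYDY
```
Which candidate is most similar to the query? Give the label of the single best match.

BC1 differs at 3 positions; BC2 differs at 6 positions; BC3 differs at 7 positions. The closest is BC1.

BC1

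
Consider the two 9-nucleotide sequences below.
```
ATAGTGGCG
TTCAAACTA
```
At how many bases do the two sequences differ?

8

Comparing position by position, 8 bases differ: 1 (A/T), 3 (A/C), 4 (G/A), 5 (T/A), 6 (G/A), 7 (G/C), 8 (C/T), 9 (G/A).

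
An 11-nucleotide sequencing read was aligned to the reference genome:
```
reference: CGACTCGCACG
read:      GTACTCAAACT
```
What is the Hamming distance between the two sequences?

The sequences differ at sites 1, 2, 7, 8, 11 (1-based) — 5 in total.

5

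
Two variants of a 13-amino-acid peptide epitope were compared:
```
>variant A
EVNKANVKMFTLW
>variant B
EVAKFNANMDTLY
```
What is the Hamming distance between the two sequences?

6

Mismatches (1-based): residue 3: N→A; residue 5: A→F; residue 7: V→A; residue 8: K→N; residue 10: F→D; residue 13: W→Y.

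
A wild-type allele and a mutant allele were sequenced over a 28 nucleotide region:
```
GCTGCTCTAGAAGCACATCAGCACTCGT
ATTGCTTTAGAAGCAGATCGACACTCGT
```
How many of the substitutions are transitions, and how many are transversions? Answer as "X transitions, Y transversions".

Mismatches (1-based):
base 1: G→A (purine→purine, transition)
base 2: C→T (pyrimidine→pyrimidine, transition)
base 7: C→T (pyrimidine→pyrimidine, transition)
base 16: C→G (pyrimidine→purine, transversion)
base 20: A→G (purine→purine, transition)
base 21: G→A (purine→purine, transition)

5 transitions, 1 transversion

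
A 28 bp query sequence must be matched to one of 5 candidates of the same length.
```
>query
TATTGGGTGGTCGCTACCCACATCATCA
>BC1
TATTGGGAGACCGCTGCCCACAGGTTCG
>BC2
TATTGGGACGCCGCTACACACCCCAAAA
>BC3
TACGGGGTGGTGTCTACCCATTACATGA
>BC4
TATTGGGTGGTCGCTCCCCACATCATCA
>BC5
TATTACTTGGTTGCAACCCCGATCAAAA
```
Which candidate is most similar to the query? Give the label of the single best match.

BC1 differs at 8 sites; BC2 differs at 8 sites; BC3 differs at 8 sites; BC4 differs at 1 site; BC5 differs at 9 sites. The closest is BC4.

BC4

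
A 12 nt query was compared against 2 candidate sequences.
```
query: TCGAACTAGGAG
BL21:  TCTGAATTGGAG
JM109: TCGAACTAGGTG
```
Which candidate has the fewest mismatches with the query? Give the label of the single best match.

JM109

BL21 differs at 4 sites; JM109 differs at 1 site. The closest is JM109.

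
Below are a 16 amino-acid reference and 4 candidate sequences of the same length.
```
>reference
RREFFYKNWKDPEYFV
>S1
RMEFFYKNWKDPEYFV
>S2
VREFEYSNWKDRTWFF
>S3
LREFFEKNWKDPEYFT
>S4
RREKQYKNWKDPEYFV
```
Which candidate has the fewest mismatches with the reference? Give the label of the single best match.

S1

S1 differs at 1 residue; S2 differs at 7 residues; S3 differs at 3 residues; S4 differs at 2 residues. The closest is S1.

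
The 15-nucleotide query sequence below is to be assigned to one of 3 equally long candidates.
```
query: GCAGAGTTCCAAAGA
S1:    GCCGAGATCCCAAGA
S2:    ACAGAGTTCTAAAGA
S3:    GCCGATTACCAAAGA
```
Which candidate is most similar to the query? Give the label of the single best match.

S1 differs at 3 sites; S2 differs at 2 sites; S3 differs at 3 sites. The closest is S2.

S2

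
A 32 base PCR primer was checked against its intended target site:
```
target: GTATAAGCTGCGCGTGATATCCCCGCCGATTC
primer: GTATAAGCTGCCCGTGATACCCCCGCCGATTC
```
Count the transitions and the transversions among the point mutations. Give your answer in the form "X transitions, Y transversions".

Transitions (purine↔purine or pyrimidine↔pyrimidine): 20 T→C.
Transversions (purine↔pyrimidine): 12 G→C.

1 transition, 1 transversion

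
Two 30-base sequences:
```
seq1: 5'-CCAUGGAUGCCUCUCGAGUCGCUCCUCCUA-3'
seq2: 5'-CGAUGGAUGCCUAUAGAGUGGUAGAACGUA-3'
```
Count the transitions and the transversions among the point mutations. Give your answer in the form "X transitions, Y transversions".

1 transition, 9 transversions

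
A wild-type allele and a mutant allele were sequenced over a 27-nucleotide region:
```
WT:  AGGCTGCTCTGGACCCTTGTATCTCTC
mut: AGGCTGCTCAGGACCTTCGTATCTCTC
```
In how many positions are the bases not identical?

Comparing position by position, 3 positions differ: 10 (T/A), 16 (C/T), 18 (T/C).

3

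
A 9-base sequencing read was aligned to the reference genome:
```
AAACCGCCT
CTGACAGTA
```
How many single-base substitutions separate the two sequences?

8

Comparing position by position, 8 sites differ: 1 (A/C), 2 (A/T), 3 (A/G), 4 (C/A), 6 (G/A), 7 (C/G), 8 (C/T), 9 (T/A).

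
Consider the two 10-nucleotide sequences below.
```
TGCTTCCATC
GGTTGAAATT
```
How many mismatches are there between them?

6

The sequences differ at positions 1, 3, 5, 6, 7, 10 (1-based) — 6 in total.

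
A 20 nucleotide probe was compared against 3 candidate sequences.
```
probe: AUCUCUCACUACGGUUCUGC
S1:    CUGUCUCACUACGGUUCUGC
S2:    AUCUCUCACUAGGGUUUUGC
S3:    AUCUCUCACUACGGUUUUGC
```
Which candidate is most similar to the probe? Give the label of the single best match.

Hamming distances to probe — S1: 2; S2: 2; S3: 1.
Smallest is S3 with 1 mismatch.

S3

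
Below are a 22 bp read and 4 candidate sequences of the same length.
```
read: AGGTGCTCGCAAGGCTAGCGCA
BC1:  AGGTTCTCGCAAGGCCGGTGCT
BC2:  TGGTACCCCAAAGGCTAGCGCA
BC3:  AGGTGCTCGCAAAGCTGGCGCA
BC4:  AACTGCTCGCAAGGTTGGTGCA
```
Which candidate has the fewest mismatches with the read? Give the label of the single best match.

Hamming distances to read — BC1: 5; BC2: 5; BC3: 2; BC4: 5.
Smallest is BC3 with 2 mismatches.

BC3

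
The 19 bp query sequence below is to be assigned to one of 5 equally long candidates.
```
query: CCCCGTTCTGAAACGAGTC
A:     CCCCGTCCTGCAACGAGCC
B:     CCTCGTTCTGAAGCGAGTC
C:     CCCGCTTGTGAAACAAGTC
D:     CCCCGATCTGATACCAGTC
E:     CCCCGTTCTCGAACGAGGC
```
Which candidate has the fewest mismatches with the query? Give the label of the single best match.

A differs at 3 positions; B differs at 2 positions; C differs at 4 positions; D differs at 3 positions; E differs at 3 positions. The closest is B.

B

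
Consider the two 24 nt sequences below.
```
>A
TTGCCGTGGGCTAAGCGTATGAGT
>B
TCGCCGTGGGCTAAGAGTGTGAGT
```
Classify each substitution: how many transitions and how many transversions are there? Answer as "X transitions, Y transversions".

2 transitions, 1 transversion

Transitions (purine↔purine or pyrimidine↔pyrimidine): 2 T→C, 19 A→G.
Transversions (purine↔pyrimidine): 16 C→A.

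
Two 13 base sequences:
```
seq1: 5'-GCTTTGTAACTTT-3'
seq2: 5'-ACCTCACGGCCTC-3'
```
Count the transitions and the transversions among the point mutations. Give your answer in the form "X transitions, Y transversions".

Transitions (purine↔purine or pyrimidine↔pyrimidine): 1 G→A, 3 T→C, 5 T→C, 6 G→A, 7 T→C, 8 A→G, 9 A→G, 11 T→C, 13 T→C.
Transversions (purine↔pyrimidine): none.

9 transitions, 0 transversions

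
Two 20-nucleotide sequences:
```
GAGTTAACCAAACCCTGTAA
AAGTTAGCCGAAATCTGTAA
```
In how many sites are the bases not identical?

The sequences differ at sites 1, 7, 10, 13, 14 (1-based) — 5 in total.

5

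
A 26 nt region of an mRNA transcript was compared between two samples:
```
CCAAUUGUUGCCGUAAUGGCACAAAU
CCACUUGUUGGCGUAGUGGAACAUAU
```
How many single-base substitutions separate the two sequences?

The sequences differ at sites 4, 11, 16, 20, 24 (1-based) — 5 in total.

5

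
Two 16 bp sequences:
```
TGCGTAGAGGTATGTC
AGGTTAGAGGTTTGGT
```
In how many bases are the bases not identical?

6

Mismatches (1-based): base 1: T→A; base 3: C→G; base 4: G→T; base 12: A→T; base 15: T→G; base 16: C→T.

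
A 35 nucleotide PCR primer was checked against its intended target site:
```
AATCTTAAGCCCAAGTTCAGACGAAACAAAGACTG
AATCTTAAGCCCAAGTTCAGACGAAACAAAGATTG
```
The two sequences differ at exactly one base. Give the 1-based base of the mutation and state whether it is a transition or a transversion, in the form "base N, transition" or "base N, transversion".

base 33, transition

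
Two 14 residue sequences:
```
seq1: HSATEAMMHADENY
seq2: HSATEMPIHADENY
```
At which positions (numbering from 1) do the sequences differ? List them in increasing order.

6, 7, 8

Differences at position 6 (A→M), position 7 (M→P), position 8 (M→I).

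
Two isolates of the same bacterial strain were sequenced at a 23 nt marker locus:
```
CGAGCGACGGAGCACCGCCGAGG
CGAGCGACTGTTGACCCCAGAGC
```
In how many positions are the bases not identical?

7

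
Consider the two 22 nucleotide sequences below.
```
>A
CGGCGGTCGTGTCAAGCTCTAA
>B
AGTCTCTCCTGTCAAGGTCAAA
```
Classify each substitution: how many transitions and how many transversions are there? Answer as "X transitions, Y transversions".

0 transitions, 7 transversions

Transitions (purine↔purine or pyrimidine↔pyrimidine): none.
Transversions (purine↔pyrimidine): 1 C→A, 3 G→T, 5 G→T, 6 G→C, 9 G→C, 17 C→G, 20 T→A.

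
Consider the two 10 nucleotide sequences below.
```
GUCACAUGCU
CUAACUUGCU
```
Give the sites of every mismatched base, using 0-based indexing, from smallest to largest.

0, 2, 5

Scanning 0-based: 0: G/C; 2: C/A; 5: A/U.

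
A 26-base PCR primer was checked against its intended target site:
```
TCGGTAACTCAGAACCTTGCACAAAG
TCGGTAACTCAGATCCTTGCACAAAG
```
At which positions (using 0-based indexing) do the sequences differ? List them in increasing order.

13

Scanning 0-based: 13: A/T.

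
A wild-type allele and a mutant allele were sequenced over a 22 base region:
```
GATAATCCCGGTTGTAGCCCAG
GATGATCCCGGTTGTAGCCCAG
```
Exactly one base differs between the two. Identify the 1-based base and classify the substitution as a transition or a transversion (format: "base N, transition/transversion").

base 4, transition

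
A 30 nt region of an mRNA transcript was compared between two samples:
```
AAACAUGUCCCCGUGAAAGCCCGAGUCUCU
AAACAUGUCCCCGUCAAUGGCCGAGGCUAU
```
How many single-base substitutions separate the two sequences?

5

Mismatches (1-based): position 15: G→C; position 18: A→U; position 20: C→G; position 26: U→G; position 29: C→A.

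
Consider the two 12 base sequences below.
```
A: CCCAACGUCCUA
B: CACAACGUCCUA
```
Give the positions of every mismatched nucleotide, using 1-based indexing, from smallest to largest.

2

Scanning 1-based: 2: C/A.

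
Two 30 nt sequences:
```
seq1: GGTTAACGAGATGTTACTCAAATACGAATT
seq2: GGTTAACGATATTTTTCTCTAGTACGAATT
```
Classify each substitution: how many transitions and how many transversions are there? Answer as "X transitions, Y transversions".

1 transition, 4 transversions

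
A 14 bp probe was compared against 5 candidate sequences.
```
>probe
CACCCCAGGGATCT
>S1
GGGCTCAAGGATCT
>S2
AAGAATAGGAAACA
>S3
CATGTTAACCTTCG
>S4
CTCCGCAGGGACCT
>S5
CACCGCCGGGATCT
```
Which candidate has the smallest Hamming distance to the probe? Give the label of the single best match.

Hamming distances to probe — S1: 5; S2: 8; S3: 9; S4: 3; S5: 2.
Smallest is S5 with 2 mismatches.

S5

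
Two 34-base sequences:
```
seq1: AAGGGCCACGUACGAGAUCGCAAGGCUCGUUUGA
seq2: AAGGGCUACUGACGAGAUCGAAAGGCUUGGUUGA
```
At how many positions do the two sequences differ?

The sequences differ at positions 7, 10, 11, 21, 28, 30 (1-based) — 6 in total.

6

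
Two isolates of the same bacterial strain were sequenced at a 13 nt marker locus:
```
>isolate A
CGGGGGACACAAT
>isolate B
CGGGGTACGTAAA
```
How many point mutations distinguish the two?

4

Mismatches (1-based): position 6: G→T; position 9: A→G; position 10: C→T; position 13: T→A.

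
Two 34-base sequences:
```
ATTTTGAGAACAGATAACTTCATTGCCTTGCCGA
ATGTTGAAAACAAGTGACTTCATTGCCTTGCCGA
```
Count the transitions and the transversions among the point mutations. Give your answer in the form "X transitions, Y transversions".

4 transitions, 1 transversion

Mismatches (1-based):
site 3: T→G (pyrimidine→purine, transversion)
site 8: G→A (purine→purine, transition)
site 13: G→A (purine→purine, transition)
site 14: A→G (purine→purine, transition)
site 16: A→G (purine→purine, transition)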